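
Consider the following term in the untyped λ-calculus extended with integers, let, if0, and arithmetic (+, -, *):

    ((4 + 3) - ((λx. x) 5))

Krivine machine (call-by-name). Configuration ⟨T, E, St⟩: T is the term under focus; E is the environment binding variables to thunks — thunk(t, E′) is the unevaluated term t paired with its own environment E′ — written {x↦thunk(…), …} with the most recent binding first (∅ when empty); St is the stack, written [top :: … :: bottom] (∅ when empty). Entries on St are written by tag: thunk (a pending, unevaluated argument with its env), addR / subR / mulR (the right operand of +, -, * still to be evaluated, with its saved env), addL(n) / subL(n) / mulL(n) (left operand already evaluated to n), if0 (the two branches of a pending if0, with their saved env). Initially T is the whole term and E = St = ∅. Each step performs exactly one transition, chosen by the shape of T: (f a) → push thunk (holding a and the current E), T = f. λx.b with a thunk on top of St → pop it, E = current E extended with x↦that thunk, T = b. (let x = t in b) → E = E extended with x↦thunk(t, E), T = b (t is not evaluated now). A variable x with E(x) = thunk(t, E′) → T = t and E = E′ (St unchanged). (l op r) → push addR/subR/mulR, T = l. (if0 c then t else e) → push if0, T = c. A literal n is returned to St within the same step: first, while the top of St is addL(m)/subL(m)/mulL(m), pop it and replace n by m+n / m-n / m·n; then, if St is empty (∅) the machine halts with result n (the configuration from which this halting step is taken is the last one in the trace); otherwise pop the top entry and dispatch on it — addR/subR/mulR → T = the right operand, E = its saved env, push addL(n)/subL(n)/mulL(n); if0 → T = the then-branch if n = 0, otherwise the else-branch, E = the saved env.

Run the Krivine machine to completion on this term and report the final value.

Answer: 2

Derivation:
[0] [T=((4 + 3) - ((λx. x) 5)) | E=∅ | St=∅]
[1] [T=(4 + 3) | E=∅ | St=[subR]]
[2] [T=4 | E=∅ | St=[addR :: subR]]
[3] [T=3 | E=∅ | St=[addL(4) :: subR]]
[4] [T=((λx. x) 5) | E=∅ | St=[subL(7)]]
[5] [T=(λx. x) | E=∅ | St=[thunk :: subL(7)]]
[6] [T=x | E={x↦thunk(5, ∅)} | St=[subL(7)]]
[7] [T=5 | E=∅ | St=[subL(7)]]
→ final value 2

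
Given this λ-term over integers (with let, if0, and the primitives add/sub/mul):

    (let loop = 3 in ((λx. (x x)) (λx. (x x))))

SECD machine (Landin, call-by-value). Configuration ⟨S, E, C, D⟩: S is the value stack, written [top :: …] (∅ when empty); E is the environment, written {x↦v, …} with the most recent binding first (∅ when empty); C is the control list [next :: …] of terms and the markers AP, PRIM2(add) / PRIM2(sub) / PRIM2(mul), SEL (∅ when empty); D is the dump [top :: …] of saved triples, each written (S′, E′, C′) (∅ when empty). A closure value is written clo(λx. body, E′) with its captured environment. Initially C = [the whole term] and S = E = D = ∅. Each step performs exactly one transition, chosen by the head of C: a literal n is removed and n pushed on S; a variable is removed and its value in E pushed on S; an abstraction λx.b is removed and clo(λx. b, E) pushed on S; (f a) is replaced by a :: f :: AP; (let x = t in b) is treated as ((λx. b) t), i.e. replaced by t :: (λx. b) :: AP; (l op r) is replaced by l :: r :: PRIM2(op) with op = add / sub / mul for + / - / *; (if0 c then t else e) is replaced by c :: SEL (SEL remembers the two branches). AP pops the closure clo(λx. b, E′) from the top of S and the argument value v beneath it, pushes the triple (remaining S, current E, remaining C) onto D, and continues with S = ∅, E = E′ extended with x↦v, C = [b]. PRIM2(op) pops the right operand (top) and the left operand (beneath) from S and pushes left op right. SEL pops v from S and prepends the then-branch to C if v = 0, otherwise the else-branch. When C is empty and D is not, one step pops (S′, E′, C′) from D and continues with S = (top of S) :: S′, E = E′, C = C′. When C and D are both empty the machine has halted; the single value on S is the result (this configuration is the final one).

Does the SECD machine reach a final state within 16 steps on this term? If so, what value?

Answer: DIVERGES (no final state within 16 steps)

Machine steps:
t=0: [S=∅ | E=∅ | C=[(let loop = 3 in ((λx. (x x)) (λx. (x x))))] | D=∅]
t=1: [S=∅ | E=∅ | C=[3 :: (λloop. ((λx. (x x)) (λx. (x x)))) :: AP] | D=∅]
t=2: [S=[3] | E=∅ | C=[(λloop. ((λx. (x x)) (λx. (x x)))) :: AP] | D=∅]
t=3: [S=[clo(λloop. ((λx. (x x)) (λx. (x x))), ∅) :: 3] | E=∅ | C=[AP] | D=∅]
t=4: [S=∅ | E={loop↦3} | C=[((λx. (x x)) (λx. (x x)))] | D=[(∅, ∅, ∅)]]
t=5: [S=∅ | E={loop↦3} | C=[(λx. (x x)) :: (λx. (x x)) :: AP] | D=[(∅, ∅, ∅)]]
t=6: [S=[clo(λx. (x x), {loop↦3})] | E={loop↦3} | C=[(λx. (x x)) :: AP] | D=[(∅, ∅, ∅)]]
t=7: [S=[clo(λx. (x x), {loop↦3}) :: clo(λx. (x x), {loop↦3})] | E={loop↦3} | C=[AP] | D=[(∅, ∅, ∅)]]
t=8: [S=∅ | E={x↦clo(λx. (x x), {loop↦3}), loop↦3} | C=[(x x)] | D=[(∅, {loop↦3}, ∅) :: (∅, ∅, ∅)]]
t=9: [S=∅ | E={x↦clo(λx. (x x), {loop↦3}), loop↦3} | C=[x :: x :: AP] | D=[(∅, {loop↦3}, ∅) :: (∅, ∅, ∅)]]
t=10: [S=[clo(λx. (x x), {loop↦3})] | E={x↦clo(λx. (x x), {loop↦3}), loop↦3} | C=[x :: AP] | D=[(∅, {loop↦3}, ∅) :: (∅, ∅, ∅)]]
t=11: [S=[clo(λx. (x x), {loop↦3}) :: clo(λx. (x x), {loop↦3})] | E={x↦clo(λx. (x x), {loop↦3}), loop↦3} | C=[AP] | D=[(∅, {loop↦3}, ∅) :: (∅, ∅, ∅)]]
t=12: [S=∅ | E={x↦clo(λx. (x x), {loop↦3}), loop↦3} | C=[(x x)] | D=[(∅, {x↦clo(λx. (x x), {loop↦3}), loop↦3}, ∅) :: (∅, {loop↦3}, ∅) :: (∅, ∅, ∅)]]
t=13: [S=∅ | E={x↦clo(λx. (x x), {loop↦3}), loop↦3} | C=[x :: x :: AP] | D=[(∅, {x↦clo(λx. (x x), {loop↦3}), loop↦3}, ∅) :: (∅, {loop↦3}, ∅) :: (∅, ∅, ∅)]]
t=14: [S=[clo(λx. (x x), {loop↦3})] | E={x↦clo(λx. (x x), {loop↦3}), loop↦3} | C=[x :: AP] | D=[(∅, {x↦clo(λx. (x x), {loop↦3}), loop↦3}, ∅) :: (∅, {loop↦3}, ∅) :: (∅, ∅, ∅)]]
t=15: [S=[clo(λx. (x x), {loop↦3}) :: clo(λx. (x x), {loop↦3})] | E={x↦clo(λx. (x x), {loop↦3}), loop↦3} | C=[AP] | D=[(∅, {x↦clo(λx. (x x), {loop↦3}), loop↦3}, ∅) :: (∅, {loop↦3}, ∅) :: (∅, ∅, ∅)]]
t=16: [S=∅ | E={x↦clo(λx. (x x), {loop↦3}), loop↦3} | C=[(x x)] | D=[(∅, {x↦clo(λx. (x x), {loop↦3}), loop↦3}, ∅) :: (∅, {x↦clo(λx. (x x), {loop↦3}), loop↦3}, ∅) :: (∅, {loop↦3}, ∅) :: (∅, ∅, ∅)]]
→ 16 transitions taken and the configuration is still not final: no result within 16 steps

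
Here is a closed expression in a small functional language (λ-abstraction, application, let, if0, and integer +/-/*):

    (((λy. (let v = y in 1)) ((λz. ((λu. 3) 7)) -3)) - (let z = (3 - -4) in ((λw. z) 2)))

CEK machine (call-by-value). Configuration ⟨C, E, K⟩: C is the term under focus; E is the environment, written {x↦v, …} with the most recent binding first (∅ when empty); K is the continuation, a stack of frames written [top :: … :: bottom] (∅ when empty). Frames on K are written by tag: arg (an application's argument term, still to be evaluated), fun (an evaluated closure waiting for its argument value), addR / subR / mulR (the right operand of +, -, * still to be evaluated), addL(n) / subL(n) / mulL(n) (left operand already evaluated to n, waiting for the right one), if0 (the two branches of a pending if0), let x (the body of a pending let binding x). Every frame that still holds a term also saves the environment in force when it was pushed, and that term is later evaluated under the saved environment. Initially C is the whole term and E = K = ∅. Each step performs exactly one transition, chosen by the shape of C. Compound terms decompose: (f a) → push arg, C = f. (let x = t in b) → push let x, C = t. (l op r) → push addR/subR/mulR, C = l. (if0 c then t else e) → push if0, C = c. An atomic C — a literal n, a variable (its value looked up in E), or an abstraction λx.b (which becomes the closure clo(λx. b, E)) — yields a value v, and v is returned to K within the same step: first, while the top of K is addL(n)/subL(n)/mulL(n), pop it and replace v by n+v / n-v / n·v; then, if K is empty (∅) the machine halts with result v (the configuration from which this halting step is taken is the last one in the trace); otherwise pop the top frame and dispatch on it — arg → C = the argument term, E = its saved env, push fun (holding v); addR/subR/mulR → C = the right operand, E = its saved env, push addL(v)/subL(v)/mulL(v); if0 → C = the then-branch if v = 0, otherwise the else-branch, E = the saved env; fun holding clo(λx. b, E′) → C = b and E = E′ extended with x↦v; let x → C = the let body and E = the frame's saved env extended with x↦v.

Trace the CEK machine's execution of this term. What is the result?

Answer: -6

Execution trace:
0. [C=(((λy. (let v = y in 1)) ((λz. ((λu. 3) 7)) -3)) - (let z = (3 - -4) in ((λw. z) 2))) | E=∅ | K=∅]
1. [C=((λy. (let v = y in 1)) ((λz. ((λu. 3) 7)) -3)) | E=∅ | K=[subR]]
2. [C=(λy. (let v = y in 1)) | E=∅ | K=[arg :: subR]]
3. [C=((λz. ((λu. 3) 7)) -3) | E=∅ | K=[fun :: subR]]
4. [C=(λz. ((λu. 3) 7)) | E=∅ | K=[arg :: fun :: subR]]
5. [C=-3 | E=∅ | K=[fun :: fun :: subR]]
6. [C=((λu. 3) 7) | E={z↦-3} | K=[fun :: subR]]
7. [C=(λu. 3) | E={z↦-3} | K=[arg :: fun :: subR]]
8. [C=7 | E={z↦-3} | K=[fun :: fun :: subR]]
9. [C=3 | E={u↦7, z↦-3} | K=[fun :: subR]]
10. [C=(let v = y in 1) | E={y↦3} | K=[subR]]
11. [C=y | E={y↦3} | K=[let v :: subR]]
12. [C=1 | E={v↦3, y↦3} | K=[subR]]
13. [C=(let z = (3 - -4) in ((λw. z) 2)) | E=∅ | K=[subL(1)]]
14. [C=(3 - -4) | E=∅ | K=[let z :: subL(1)]]
15. [C=3 | E=∅ | K=[subR :: let z :: subL(1)]]
16. [C=-4 | E=∅ | K=[subL(3) :: let z :: subL(1)]]
17. [C=((λw. z) 2) | E={z↦7} | K=[subL(1)]]
18. [C=(λw. z) | E={z↦7} | K=[arg :: subL(1)]]
19. [C=2 | E={z↦7} | K=[fun :: subL(1)]]
20. [C=z | E={w↦2, z↦7} | K=[subL(1)]]
→ final value -6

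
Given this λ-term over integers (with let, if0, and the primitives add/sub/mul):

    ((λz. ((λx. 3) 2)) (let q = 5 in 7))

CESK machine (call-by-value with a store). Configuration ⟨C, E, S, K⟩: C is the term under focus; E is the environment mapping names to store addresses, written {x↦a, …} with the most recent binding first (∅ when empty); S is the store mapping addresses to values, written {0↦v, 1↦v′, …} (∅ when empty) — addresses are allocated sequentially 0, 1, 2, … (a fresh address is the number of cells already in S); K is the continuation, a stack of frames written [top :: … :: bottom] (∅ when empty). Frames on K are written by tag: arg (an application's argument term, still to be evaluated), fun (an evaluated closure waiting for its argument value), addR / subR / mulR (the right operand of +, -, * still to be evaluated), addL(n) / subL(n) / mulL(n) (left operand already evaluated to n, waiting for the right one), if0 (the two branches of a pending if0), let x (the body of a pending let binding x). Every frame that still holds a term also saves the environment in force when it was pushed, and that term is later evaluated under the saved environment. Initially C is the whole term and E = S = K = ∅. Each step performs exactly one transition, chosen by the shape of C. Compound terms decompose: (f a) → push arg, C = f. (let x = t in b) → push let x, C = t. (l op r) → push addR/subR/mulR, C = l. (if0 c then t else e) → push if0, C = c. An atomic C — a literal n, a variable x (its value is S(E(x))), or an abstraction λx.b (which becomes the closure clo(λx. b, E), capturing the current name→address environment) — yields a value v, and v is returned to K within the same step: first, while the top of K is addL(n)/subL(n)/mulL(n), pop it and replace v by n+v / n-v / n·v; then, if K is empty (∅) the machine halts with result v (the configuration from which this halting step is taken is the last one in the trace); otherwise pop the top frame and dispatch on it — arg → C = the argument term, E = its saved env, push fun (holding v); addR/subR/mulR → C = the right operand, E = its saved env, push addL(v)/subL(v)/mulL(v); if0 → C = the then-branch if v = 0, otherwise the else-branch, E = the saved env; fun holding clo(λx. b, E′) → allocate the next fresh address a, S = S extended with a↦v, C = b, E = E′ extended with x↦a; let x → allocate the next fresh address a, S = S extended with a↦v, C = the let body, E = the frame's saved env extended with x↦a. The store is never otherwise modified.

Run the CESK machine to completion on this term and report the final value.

t=0: ⟨C=((λz. ((λx. 3) 2)) (let q = 5 in 7)); E=∅; S=∅; K=∅⟩
t=1: ⟨C=(λz. ((λx. 3) 2)); E=∅; S=∅; K=[arg]⟩
t=2: ⟨C=(let q = 5 in 7); E=∅; S=∅; K=[fun]⟩
t=3: ⟨C=5; E=∅; S=∅; K=[let q :: fun]⟩
t=4: ⟨C=7; E={q↦0}; S={0↦5}; K=[fun]⟩
t=5: ⟨C=((λx. 3) 2); E={z↦1}; S={0↦5, 1↦7}; K=∅⟩
t=6: ⟨C=(λx. 3); E={z↦1}; S={0↦5, 1↦7}; K=[arg]⟩
t=7: ⟨C=2; E={z↦1}; S={0↦5, 1↦7}; K=[fun]⟩
t=8: ⟨C=3; E={x↦2, z↦1}; S={0↦5, 1↦7, 2↦2}; K=∅⟩
→ final value 3

Answer: 3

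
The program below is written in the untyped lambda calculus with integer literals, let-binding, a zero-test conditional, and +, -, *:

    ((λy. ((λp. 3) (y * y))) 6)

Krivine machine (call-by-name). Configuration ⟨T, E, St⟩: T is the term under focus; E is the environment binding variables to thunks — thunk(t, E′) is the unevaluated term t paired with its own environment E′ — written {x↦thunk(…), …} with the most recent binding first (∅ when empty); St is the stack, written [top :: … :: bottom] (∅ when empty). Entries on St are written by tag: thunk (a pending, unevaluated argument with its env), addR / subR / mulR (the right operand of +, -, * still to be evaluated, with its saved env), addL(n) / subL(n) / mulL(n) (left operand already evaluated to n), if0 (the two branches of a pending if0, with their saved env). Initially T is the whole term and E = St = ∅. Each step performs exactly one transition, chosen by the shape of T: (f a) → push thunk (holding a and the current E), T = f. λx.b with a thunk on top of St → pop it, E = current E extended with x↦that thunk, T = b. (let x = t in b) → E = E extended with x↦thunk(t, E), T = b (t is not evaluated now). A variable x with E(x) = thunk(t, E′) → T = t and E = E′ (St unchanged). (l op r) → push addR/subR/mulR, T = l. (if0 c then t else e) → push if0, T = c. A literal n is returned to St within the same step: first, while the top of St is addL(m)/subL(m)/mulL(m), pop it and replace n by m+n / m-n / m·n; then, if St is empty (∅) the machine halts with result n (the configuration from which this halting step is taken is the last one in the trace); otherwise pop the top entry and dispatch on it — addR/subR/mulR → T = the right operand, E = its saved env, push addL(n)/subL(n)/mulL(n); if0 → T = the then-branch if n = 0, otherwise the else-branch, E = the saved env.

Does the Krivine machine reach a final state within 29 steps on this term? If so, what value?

t=0: ⟨T=((λy. ((λp. 3) (y * y))) 6); E=∅; St=∅⟩
t=1: ⟨T=(λy. ((λp. 3) (y * y))); E=∅; St=[thunk]⟩
t=2: ⟨T=((λp. 3) (y * y)); E={y↦thunk(6, ∅)}; St=∅⟩
t=3: ⟨T=(λp. 3); E={y↦thunk(6, ∅)}; St=[thunk]⟩
t=4: ⟨T=3; E={p↦thunk((y * y), {y↦thunk(6, ∅)}), y↦thunk(6, ∅)}; St=∅⟩
→ final value 3

Answer: 3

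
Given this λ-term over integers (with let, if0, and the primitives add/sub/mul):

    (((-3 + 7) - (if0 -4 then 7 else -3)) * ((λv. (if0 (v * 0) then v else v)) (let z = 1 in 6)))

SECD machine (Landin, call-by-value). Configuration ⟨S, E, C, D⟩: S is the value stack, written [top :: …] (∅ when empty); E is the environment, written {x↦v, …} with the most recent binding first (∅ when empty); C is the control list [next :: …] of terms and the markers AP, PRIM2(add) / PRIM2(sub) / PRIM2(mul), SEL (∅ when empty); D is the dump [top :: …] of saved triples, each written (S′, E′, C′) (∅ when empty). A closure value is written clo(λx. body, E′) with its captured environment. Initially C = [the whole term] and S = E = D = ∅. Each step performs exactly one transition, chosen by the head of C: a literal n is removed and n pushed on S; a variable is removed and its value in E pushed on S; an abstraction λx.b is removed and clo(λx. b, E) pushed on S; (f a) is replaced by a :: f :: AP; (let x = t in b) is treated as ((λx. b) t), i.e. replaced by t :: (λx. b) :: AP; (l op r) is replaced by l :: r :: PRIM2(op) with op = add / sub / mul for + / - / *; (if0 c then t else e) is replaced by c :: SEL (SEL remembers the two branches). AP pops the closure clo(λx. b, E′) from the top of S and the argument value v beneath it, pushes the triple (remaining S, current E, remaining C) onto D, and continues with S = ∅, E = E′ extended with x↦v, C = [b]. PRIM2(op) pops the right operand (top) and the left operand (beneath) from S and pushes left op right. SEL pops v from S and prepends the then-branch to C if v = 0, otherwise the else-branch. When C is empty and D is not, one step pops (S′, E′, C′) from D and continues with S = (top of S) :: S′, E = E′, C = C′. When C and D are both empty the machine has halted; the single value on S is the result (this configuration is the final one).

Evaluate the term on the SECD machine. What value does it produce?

Answer: 42

Machine steps:
0. [S=∅ | E=∅ | C=[(((-3 + 7) - (if0 -4 then 7 else -3)) * ((λv. (if0 (v * 0) then v else v)) (let z = 1 in 6)))] | D=∅]
1. [S=∅ | E=∅ | C=[((-3 + 7) - (if0 -4 then 7 else -3)) :: ((λv. (if0 (v * 0) then v else v)) (let z = 1 in 6)) :: PRIM2(mul)] | D=∅]
2. [S=∅ | E=∅ | C=[(-3 + 7) :: (if0 -4 then 7 else -3) :: PRIM2(sub) :: ((λv. (if0 (v * 0) then v else v)) (let z = 1 in 6)) :: PRIM2(mul)] | D=∅]
3. [S=∅ | E=∅ | C=[-3 :: 7 :: PRIM2(add) :: (if0 -4 then 7 else -3) :: PRIM2(sub) :: ((λv. (if0 (v * 0) then v else v)) (let z = 1 in 6)) :: PRIM2(mul)] | D=∅]
4. [S=[-3] | E=∅ | C=[7 :: PRIM2(add) :: (if0 -4 then 7 else -3) :: PRIM2(sub) :: ((λv. (if0 (v * 0) then v else v)) (let z = 1 in 6)) :: PRIM2(mul)] | D=∅]
5. [S=[7 :: -3] | E=∅ | C=[PRIM2(add) :: (if0 -4 then 7 else -3) :: PRIM2(sub) :: ((λv. (if0 (v * 0) then v else v)) (let z = 1 in 6)) :: PRIM2(mul)] | D=∅]
6. [S=[4] | E=∅ | C=[(if0 -4 then 7 else -3) :: PRIM2(sub) :: ((λv. (if0 (v * 0) then v else v)) (let z = 1 in 6)) :: PRIM2(mul)] | D=∅]
7. [S=[4] | E=∅ | C=[-4 :: SEL :: PRIM2(sub) :: ((λv. (if0 (v * 0) then v else v)) (let z = 1 in 6)) :: PRIM2(mul)] | D=∅]
8. [S=[-4 :: 4] | E=∅ | C=[SEL :: PRIM2(sub) :: ((λv. (if0 (v * 0) then v else v)) (let z = 1 in 6)) :: PRIM2(mul)] | D=∅]
9. [S=[4] | E=∅ | C=[-3 :: PRIM2(sub) :: ((λv. (if0 (v * 0) then v else v)) (let z = 1 in 6)) :: PRIM2(mul)] | D=∅]
10. [S=[-3 :: 4] | E=∅ | C=[PRIM2(sub) :: ((λv. (if0 (v * 0) then v else v)) (let z = 1 in 6)) :: PRIM2(mul)] | D=∅]
11. [S=[7] | E=∅ | C=[((λv. (if0 (v * 0) then v else v)) (let z = 1 in 6)) :: PRIM2(mul)] | D=∅]
12. [S=[7] | E=∅ | C=[(let z = 1 in 6) :: (λv. (if0 (v * 0) then v else v)) :: AP :: PRIM2(mul)] | D=∅]
13. [S=[7] | E=∅ | C=[1 :: (λz. 6) :: AP :: (λv. (if0 (v * 0) then v else v)) :: AP :: PRIM2(mul)] | D=∅]
14. [S=[1 :: 7] | E=∅ | C=[(λz. 6) :: AP :: (λv. (if0 (v * 0) then v else v)) :: AP :: PRIM2(mul)] | D=∅]
15. [S=[clo(λz. 6, ∅) :: 1 :: 7] | E=∅ | C=[AP :: (λv. (if0 (v * 0) then v else v)) :: AP :: PRIM2(mul)] | D=∅]
16. [S=∅ | E={z↦1} | C=[6] | D=[([7], ∅, [(λv. (if0 (v * 0) then v else v)) :: AP :: PRIM2(mul)])]]
17. [S=[6] | E={z↦1} | C=∅ | D=[([7], ∅, [(λv. (if0 (v * 0) then v else v)) :: AP :: PRIM2(mul)])]]
18. [S=[6 :: 7] | E=∅ | C=[(λv. (if0 (v * 0) then v else v)) :: AP :: PRIM2(mul)] | D=∅]
19. [S=[clo(λv. (if0 (v * 0) then v else v), ∅) :: 6 :: 7] | E=∅ | C=[AP :: PRIM2(mul)] | D=∅]
20. [S=∅ | E={v↦6} | C=[(if0 (v * 0) then v else v)] | D=[([7], ∅, [PRIM2(mul)])]]
21. [S=∅ | E={v↦6} | C=[(v * 0) :: SEL] | D=[([7], ∅, [PRIM2(mul)])]]
22. [S=∅ | E={v↦6} | C=[v :: 0 :: PRIM2(mul) :: SEL] | D=[([7], ∅, [PRIM2(mul)])]]
23. [S=[6] | E={v↦6} | C=[0 :: PRIM2(mul) :: SEL] | D=[([7], ∅, [PRIM2(mul)])]]
24. [S=[0 :: 6] | E={v↦6} | C=[PRIM2(mul) :: SEL] | D=[([7], ∅, [PRIM2(mul)])]]
25. [S=[0] | E={v↦6} | C=[SEL] | D=[([7], ∅, [PRIM2(mul)])]]
26. [S=∅ | E={v↦6} | C=[v] | D=[([7], ∅, [PRIM2(mul)])]]
27. [S=[6] | E={v↦6} | C=∅ | D=[([7], ∅, [PRIM2(mul)])]]
28. [S=[6 :: 7] | E=∅ | C=[PRIM2(mul)] | D=∅]
29. [S=[42] | E=∅ | C=∅ | D=∅]
→ final value 42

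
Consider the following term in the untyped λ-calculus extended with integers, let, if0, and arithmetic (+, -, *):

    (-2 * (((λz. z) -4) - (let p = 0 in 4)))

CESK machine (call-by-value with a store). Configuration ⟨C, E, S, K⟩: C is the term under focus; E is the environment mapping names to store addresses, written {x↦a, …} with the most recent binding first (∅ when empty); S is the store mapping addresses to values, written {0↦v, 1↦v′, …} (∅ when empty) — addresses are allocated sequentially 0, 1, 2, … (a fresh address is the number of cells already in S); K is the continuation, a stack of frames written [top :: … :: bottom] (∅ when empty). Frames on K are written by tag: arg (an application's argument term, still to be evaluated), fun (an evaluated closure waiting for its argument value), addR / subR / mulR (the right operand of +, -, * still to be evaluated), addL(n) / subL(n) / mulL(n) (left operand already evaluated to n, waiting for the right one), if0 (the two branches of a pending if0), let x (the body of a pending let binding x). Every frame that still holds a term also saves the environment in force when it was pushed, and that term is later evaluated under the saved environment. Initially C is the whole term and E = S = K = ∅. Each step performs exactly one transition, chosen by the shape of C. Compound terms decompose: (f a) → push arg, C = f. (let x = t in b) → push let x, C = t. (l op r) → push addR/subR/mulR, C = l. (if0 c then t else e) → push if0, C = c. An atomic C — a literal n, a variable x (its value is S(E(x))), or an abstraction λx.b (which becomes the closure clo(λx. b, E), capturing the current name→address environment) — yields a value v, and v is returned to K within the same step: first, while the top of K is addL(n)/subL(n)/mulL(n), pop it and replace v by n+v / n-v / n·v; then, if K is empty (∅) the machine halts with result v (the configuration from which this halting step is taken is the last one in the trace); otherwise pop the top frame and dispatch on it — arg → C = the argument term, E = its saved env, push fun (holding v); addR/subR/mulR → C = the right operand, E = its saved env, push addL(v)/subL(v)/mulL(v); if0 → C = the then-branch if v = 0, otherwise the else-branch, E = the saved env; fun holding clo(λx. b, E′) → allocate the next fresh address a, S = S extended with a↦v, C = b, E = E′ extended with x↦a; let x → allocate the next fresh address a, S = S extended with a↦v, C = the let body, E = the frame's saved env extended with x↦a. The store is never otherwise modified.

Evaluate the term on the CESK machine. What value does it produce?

0. <C=(-2 * (((λz. z) -4) - (let p = 0 in 4))), E=∅, S=∅, K=∅>
1. <C=-2, E=∅, S=∅, K=[mulR]>
2. <C=(((λz. z) -4) - (let p = 0 in 4)), E=∅, S=∅, K=[mulL(-2)]>
3. <C=((λz. z) -4), E=∅, S=∅, K=[subR :: mulL(-2)]>
4. <C=(λz. z), E=∅, S=∅, K=[arg :: subR :: mulL(-2)]>
5. <C=-4, E=∅, S=∅, K=[fun :: subR :: mulL(-2)]>
6. <C=z, E={z↦0}, S={0↦-4}, K=[subR :: mulL(-2)]>
7. <C=(let p = 0 in 4), E=∅, S={0↦-4}, K=[subL(-4) :: mulL(-2)]>
8. <C=0, E=∅, S={0↦-4}, K=[let p :: subL(-4) :: mulL(-2)]>
9. <C=4, E={p↦1}, S={0↦-4, 1↦0}, K=[subL(-4) :: mulL(-2)]>
→ final value 16

Answer: 16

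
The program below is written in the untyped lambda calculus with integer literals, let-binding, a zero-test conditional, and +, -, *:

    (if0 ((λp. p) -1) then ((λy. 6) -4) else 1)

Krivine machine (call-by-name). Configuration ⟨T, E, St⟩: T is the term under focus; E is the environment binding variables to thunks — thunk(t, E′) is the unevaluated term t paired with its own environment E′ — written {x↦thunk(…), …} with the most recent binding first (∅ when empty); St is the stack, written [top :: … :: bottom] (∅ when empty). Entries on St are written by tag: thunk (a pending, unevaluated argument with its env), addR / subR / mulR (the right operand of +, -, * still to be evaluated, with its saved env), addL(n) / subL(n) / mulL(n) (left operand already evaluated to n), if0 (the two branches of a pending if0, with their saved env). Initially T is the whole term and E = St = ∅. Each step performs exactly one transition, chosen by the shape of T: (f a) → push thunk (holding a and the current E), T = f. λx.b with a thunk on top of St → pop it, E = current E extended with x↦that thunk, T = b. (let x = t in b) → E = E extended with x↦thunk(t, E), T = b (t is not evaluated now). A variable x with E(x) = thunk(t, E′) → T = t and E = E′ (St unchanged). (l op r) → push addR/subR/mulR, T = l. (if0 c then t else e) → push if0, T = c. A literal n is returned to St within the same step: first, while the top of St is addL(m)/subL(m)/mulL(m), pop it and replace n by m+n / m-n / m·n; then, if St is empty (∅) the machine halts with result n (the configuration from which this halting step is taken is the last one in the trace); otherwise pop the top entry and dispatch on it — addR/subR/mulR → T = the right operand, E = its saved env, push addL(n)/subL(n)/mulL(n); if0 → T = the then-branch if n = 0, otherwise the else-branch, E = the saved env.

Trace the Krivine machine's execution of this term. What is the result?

0. [T=(if0 ((λp. p) -1) then ((λy. 6) -4) else 1) | E=∅ | St=∅]
1. [T=((λp. p) -1) | E=∅ | St=[if0]]
2. [T=(λp. p) | E=∅ | St=[thunk :: if0]]
3. [T=p | E={p↦thunk(-1, ∅)} | St=[if0]]
4. [T=-1 | E=∅ | St=[if0]]
5. [T=1 | E=∅ | St=∅]
→ final value 1

Answer: 1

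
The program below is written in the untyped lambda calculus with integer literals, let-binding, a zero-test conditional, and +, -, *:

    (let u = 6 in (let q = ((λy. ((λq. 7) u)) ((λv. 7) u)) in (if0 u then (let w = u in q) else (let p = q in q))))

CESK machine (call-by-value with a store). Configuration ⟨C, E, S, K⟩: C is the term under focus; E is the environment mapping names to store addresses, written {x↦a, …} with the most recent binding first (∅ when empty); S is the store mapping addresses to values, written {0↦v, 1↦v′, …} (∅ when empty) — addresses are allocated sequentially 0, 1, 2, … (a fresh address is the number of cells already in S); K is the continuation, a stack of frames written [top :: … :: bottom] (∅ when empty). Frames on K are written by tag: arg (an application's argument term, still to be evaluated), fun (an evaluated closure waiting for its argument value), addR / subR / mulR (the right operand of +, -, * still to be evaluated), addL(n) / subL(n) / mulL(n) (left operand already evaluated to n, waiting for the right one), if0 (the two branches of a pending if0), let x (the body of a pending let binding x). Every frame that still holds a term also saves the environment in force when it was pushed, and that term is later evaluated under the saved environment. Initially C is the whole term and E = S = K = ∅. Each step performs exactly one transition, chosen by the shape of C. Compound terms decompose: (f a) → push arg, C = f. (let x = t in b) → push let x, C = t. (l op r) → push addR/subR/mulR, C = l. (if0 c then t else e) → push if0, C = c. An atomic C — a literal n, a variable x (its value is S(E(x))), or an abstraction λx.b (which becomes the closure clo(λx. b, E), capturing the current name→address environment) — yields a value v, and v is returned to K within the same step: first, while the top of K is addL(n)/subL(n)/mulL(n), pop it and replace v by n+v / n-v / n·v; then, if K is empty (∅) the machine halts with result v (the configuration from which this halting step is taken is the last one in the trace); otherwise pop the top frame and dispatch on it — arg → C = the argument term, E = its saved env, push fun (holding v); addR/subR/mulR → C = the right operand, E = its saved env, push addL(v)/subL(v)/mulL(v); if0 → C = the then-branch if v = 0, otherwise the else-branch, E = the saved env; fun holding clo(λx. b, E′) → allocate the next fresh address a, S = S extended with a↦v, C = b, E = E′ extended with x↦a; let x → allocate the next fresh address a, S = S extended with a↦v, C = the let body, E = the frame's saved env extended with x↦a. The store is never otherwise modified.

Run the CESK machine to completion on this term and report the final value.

t=0: ⟨C=(let u = 6 in (let q = ((λy. ((λq. 7) u)) ((λv. 7) u)) in (if0 u then (let w = u in q) else (let p = q in q)))); E=∅; S=∅; K=∅⟩
t=1: ⟨C=6; E=∅; S=∅; K=[let u]⟩
t=2: ⟨C=(let q = ((λy. ((λq. 7) u)) ((λv. 7) u)) in (if0 u then (let w = u in q) else (let p = q in q))); E={u↦0}; S={0↦6}; K=∅⟩
t=3: ⟨C=((λy. ((λq. 7) u)) ((λv. 7) u)); E={u↦0}; S={0↦6}; K=[let q]⟩
t=4: ⟨C=(λy. ((λq. 7) u)); E={u↦0}; S={0↦6}; K=[arg :: let q]⟩
t=5: ⟨C=((λv. 7) u); E={u↦0}; S={0↦6}; K=[fun :: let q]⟩
t=6: ⟨C=(λv. 7); E={u↦0}; S={0↦6}; K=[arg :: fun :: let q]⟩
t=7: ⟨C=u; E={u↦0}; S={0↦6}; K=[fun :: fun :: let q]⟩
t=8: ⟨C=7; E={v↦1, u↦0}; S={0↦6, 1↦6}; K=[fun :: let q]⟩
t=9: ⟨C=((λq. 7) u); E={y↦2, u↦0}; S={0↦6, 1↦6, 2↦7}; K=[let q]⟩
t=10: ⟨C=(λq. 7); E={y↦2, u↦0}; S={0↦6, 1↦6, 2↦7}; K=[arg :: let q]⟩
t=11: ⟨C=u; E={y↦2, u↦0}; S={0↦6, 1↦6, 2↦7}; K=[fun :: let q]⟩
t=12: ⟨C=7; E={q↦3, y↦2, u↦0}; S={0↦6, 1↦6, 2↦7, 3↦6}; K=[let q]⟩
t=13: ⟨C=(if0 u then (let w = u in q) else (let p = q in q)); E={q↦4, u↦0}; S={0↦6, 1↦6, 2↦7, 3↦6, 4↦7}; K=∅⟩
t=14: ⟨C=u; E={q↦4, u↦0}; S={0↦6, 1↦6, 2↦7, 3↦6, 4↦7}; K=[if0]⟩
t=15: ⟨C=(let p = q in q); E={q↦4, u↦0}; S={0↦6, 1↦6, 2↦7, 3↦6, 4↦7}; K=∅⟩
t=16: ⟨C=q; E={q↦4, u↦0}; S={0↦6, 1↦6, 2↦7, 3↦6, 4↦7}; K=[let p]⟩
t=17: ⟨C=q; E={p↦5, q↦4, u↦0}; S={0↦6, 1↦6, 2↦7, 3↦6, 4↦7, 5↦7}; K=∅⟩
→ final value 7

Answer: 7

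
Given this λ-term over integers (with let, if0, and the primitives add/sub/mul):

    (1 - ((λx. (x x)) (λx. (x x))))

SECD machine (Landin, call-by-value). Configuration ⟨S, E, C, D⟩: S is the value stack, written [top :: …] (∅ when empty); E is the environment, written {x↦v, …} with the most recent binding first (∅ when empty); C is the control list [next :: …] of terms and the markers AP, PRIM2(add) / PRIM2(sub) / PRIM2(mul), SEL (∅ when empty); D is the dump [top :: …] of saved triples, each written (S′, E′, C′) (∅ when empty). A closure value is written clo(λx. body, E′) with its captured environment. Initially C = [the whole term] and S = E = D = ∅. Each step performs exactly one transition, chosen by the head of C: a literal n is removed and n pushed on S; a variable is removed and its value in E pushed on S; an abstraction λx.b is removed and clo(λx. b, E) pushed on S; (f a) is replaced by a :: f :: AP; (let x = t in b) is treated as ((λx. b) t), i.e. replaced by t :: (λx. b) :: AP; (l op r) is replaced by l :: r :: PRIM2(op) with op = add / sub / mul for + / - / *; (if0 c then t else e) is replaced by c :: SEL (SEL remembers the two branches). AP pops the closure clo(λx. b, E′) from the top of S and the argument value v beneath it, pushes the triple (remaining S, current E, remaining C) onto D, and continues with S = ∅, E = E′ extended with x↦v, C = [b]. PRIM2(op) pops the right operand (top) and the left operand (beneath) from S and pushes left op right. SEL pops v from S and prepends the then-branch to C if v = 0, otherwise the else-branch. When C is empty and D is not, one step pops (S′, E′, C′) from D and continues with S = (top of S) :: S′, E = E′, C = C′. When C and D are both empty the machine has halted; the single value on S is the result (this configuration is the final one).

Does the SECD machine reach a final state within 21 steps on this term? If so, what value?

Answer: DIVERGES (no final state within 21 steps)

Execution trace:
t=0: <S=∅, E=∅, C=[(1 - ((λx. (x x)) (λx. (x x))))], D=∅>
t=1: <S=∅, E=∅, C=[1 :: ((λx. (x x)) (λx. (x x))) :: PRIM2(sub)], D=∅>
t=2: <S=[1], E=∅, C=[((λx. (x x)) (λx. (x x))) :: PRIM2(sub)], D=∅>
t=3: <S=[1], E=∅, C=[(λx. (x x)) :: (λx. (x x)) :: AP :: PRIM2(sub)], D=∅>
t=4: <S=[clo(λx. (x x), ∅) :: 1], E=∅, C=[(λx. (x x)) :: AP :: PRIM2(sub)], D=∅>
t=5: <S=[clo(λx. (x x), ∅) :: clo(λx. (x x), ∅) :: 1], E=∅, C=[AP :: PRIM2(sub)], D=∅>
t=6: <S=∅, E={x↦clo(λx. (x x), ∅)}, C=[(x x)], D=[([1], ∅, [PRIM2(sub)])]>
t=7: <S=∅, E={x↦clo(λx. (x x), ∅)}, C=[x :: x :: AP], D=[([1], ∅, [PRIM2(sub)])]>
t=8: <S=[clo(λx. (x x), ∅)], E={x↦clo(λx. (x x), ∅)}, C=[x :: AP], D=[([1], ∅, [PRIM2(sub)])]>
t=9: <S=[clo(λx. (x x), ∅) :: clo(λx. (x x), ∅)], E={x↦clo(λx. (x x), ∅)}, C=[AP], D=[([1], ∅, [PRIM2(sub)])]>
t=10: <S=∅, E={x↦clo(λx. (x x), ∅)}, C=[(x x)], D=[(∅, {x↦clo(λx. (x x), ∅)}, ∅) :: ([1], ∅, [PRIM2(sub)])]>
t=11: <S=∅, E={x↦clo(λx. (x x), ∅)}, C=[x :: x :: AP], D=[(∅, {x↦clo(λx. (x x), ∅)}, ∅) :: ([1], ∅, [PRIM2(sub)])]>
t=12: <S=[clo(λx. (x x), ∅)], E={x↦clo(λx. (x x), ∅)}, C=[x :: AP], D=[(∅, {x↦clo(λx. (x x), ∅)}, ∅) :: ([1], ∅, [PRIM2(sub)])]>
t=13: <S=[clo(λx. (x x), ∅) :: clo(λx. (x x), ∅)], E={x↦clo(λx. (x x), ∅)}, C=[AP], D=[(∅, {x↦clo(λx. (x x), ∅)}, ∅) :: ([1], ∅, [PRIM2(sub)])]>
t=14: <S=∅, E={x↦clo(λx. (x x), ∅)}, C=[(x x)], D=[(∅, {x↦clo(λx. (x x), ∅)}, ∅) :: (∅, {x↦clo(λx. (x x), ∅)}, ∅) :: ([1], ∅, [PRIM2(sub)])]>
t=15: <S=∅, E={x↦clo(λx. (x x), ∅)}, C=[x :: x :: AP], D=[(∅, {x↦clo(λx. (x x), ∅)}, ∅) :: (∅, {x↦clo(λx. (x x), ∅)}, ∅) :: ([1], ∅, [PRIM2(sub)])]>
t=16: <S=[clo(λx. (x x), ∅)], E={x↦clo(λx. (x x), ∅)}, C=[x :: AP], D=[(∅, {x↦clo(λx. (x x), ∅)}, ∅) :: (∅, {x↦clo(λx. (x x), ∅)}, ∅) :: ([1], ∅, [PRIM2(sub)])]>
t=17: <S=[clo(λx. (x x), ∅) :: clo(λx. (x x), ∅)], E={x↦clo(λx. (x x), ∅)}, C=[AP], D=[(∅, {x↦clo(λx. (x x), ∅)}, ∅) :: (∅, {x↦clo(λx. (x x), ∅)}, ∅) :: ([1], ∅, [PRIM2(sub)])]>
t=18: <S=∅, E={x↦clo(λx. (x x), ∅)}, C=[(x x)], D=[(∅, {x↦clo(λx. (x x), ∅)}, ∅) :: (∅, {x↦clo(λx. (x x), ∅)}, ∅) :: (∅, {x↦clo(λx. (x x), ∅)}, ∅) :: ([1], ∅, [PRIM2(sub)])]>
t=19: <S=∅, E={x↦clo(λx. (x x), ∅)}, C=[x :: x :: AP], D=[(∅, {x↦clo(λx. (x x), ∅)}, ∅) :: (∅, {x↦clo(λx. (x x), ∅)}, ∅) :: (∅, {x↦clo(λx. (x x), ∅)}, ∅) :: ([1], ∅, [PRIM2(sub)])]>
t=20: <S=[clo(λx. (x x), ∅)], E={x↦clo(λx. (x x), ∅)}, C=[x :: AP], D=[(∅, {x↦clo(λx. (x x), ∅)}, ∅) :: (∅, {x↦clo(λx. (x x), ∅)}, ∅) :: (∅, {x↦clo(λx. (x x), ∅)}, ∅) :: ([1], ∅, [PRIM2(sub)])]>
t=21: <S=[clo(λx. (x x), ∅) :: clo(λx. (x x), ∅)], E={x↦clo(λx. (x x), ∅)}, C=[AP], D=[(∅, {x↦clo(λx. (x x), ∅)}, ∅) :: (∅, {x↦clo(λx. (x x), ∅)}, ∅) :: (∅, {x↦clo(λx. (x x), ∅)}, ∅) :: ([1], ∅, [PRIM2(sub)])]>
→ 21 transitions taken and the configuration is still not final: no result within 21 steps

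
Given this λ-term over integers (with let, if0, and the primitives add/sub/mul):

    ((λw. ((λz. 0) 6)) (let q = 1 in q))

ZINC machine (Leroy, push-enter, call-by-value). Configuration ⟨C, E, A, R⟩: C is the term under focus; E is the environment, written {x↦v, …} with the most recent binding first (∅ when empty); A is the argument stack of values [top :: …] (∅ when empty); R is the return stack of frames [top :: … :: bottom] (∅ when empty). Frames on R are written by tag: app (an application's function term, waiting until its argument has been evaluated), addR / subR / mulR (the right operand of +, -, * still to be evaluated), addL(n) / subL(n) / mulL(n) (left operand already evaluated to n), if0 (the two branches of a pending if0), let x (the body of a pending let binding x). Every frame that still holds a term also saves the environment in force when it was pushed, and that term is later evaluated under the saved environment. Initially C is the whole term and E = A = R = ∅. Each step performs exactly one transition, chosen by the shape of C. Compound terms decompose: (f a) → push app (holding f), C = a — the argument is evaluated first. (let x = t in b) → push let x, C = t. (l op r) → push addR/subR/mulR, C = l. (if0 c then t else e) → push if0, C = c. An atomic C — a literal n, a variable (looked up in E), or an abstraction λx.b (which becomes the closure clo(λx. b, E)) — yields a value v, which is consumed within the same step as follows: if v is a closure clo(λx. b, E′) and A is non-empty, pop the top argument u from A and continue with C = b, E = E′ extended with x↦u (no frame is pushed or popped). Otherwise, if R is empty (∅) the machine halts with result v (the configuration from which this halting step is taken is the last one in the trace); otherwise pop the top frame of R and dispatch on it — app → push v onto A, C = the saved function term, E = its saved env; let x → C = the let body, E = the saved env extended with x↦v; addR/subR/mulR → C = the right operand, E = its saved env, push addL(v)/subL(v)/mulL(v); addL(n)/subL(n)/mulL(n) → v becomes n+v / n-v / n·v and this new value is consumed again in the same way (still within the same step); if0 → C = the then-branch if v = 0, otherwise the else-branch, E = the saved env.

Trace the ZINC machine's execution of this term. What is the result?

Answer: 0

Machine steps:
t=0: ⟨C=((λw. ((λz. 0) 6)) (let q = 1 in q)); E=∅; A=∅; R=∅⟩
t=1: ⟨C=(let q = 1 in q); E=∅; A=∅; R=[app]⟩
t=2: ⟨C=1; E=∅; A=∅; R=[let q :: app]⟩
t=3: ⟨C=q; E={q↦1}; A=∅; R=[app]⟩
t=4: ⟨C=(λw. ((λz. 0) 6)); E=∅; A=[1]; R=∅⟩
t=5: ⟨C=((λz. 0) 6); E={w↦1}; A=∅; R=∅⟩
t=6: ⟨C=6; E={w↦1}; A=∅; R=[app]⟩
t=7: ⟨C=(λz. 0); E={w↦1}; A=[6]; R=∅⟩
t=8: ⟨C=0; E={z↦6, w↦1}; A=∅; R=∅⟩
→ final value 0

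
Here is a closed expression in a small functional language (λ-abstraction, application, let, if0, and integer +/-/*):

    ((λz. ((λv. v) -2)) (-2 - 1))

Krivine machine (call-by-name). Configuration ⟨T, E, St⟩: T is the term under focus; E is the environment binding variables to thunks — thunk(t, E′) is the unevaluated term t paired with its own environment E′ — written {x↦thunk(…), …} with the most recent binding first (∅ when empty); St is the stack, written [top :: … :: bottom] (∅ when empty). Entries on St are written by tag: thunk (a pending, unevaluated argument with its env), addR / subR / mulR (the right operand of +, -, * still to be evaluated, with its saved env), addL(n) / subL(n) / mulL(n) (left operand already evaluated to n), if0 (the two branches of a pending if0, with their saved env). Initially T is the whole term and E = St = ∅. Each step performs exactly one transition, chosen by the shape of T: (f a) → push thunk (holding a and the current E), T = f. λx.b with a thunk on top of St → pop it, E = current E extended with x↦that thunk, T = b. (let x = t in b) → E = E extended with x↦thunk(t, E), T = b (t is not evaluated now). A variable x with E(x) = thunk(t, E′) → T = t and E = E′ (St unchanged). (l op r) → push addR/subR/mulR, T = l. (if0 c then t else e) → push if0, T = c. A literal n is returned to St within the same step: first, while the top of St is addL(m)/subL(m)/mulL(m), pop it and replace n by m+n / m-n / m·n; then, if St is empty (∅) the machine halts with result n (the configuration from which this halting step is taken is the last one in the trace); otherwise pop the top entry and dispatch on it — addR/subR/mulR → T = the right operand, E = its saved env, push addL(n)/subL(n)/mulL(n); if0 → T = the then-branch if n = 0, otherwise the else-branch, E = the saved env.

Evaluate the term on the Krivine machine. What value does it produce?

step 0: ⟨T=((λz. ((λv. v) -2)) (-2 - 1)); E=∅; St=∅⟩
step 1: ⟨T=(λz. ((λv. v) -2)); E=∅; St=[thunk]⟩
step 2: ⟨T=((λv. v) -2); E={z↦thunk((-2 - 1), ∅)}; St=∅⟩
step 3: ⟨T=(λv. v); E={z↦thunk((-2 - 1), ∅)}; St=[thunk]⟩
step 4: ⟨T=v; E={v↦thunk(-2, {z↦thunk((-2 - 1), ∅)}), z↦thunk((-2 - 1), ∅)}; St=∅⟩
step 5: ⟨T=-2; E={z↦thunk((-2 - 1), ∅)}; St=∅⟩
→ final value -2

Answer: -2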